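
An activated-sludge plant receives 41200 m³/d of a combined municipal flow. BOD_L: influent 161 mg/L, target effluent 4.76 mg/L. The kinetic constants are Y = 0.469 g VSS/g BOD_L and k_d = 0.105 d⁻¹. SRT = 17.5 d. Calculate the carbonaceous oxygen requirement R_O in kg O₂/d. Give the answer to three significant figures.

R_O ≈ 4930 kg O₂/d

Correct the yield for decay: Y_obs = Y/(1 + k_d θ_c) = 0.469 / (1 + 0.105 × 17.5) = 0.469 / 2.837 = 0.1653.
Substrate removed = Q·(S₀ − S) = 41200 m³/d × (161 − 4.76) g/m³ = 6.44×10^6 g/d = 6437 kg/d.
Net sludge production P_X = 0.1653 × 6437 = 1064 kg VSS/d.
R_O = Q·(S₀ − S) − 1.42·P_X = 6437 − 1.42 × 1064 = 4926 kg O₂/d.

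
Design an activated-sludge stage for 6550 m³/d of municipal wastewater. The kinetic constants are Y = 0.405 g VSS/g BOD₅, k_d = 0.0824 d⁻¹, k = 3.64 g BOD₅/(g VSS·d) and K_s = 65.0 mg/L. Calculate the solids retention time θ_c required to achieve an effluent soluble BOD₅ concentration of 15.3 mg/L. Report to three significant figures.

Specific growth rate at S = 15.3 mg/L: μ = YkS/(K_s+S) = 0.405·3.64·15.3/(65.0+15.3) = 0.2809 d⁻¹.
Then 1/θ_c = μ − k_d = 0.2809 − 0.0824 = 0.1985 d⁻¹, giving θ_c = 5.038 d.

θ_c ≈ 5.04 d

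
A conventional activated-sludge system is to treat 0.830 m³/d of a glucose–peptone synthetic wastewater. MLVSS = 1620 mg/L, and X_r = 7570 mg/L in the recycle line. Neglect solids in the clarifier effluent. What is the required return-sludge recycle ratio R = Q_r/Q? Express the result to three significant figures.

R ≈ 0.272

Mass balance around the secondary clarifier (neglecting effluent solids): R = X / (X_r − X) = 1620 / (7570 − 1620) = 0.2723.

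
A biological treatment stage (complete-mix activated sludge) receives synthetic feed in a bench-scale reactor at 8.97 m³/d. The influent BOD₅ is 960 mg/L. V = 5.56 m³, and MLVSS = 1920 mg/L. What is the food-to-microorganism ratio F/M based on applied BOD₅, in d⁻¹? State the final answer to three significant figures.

F/M ≈ 0.807 d⁻¹

F/M = applied load / biomass = Q·S₀/(V·X) = 8.97 × 960 / (5.560 × 1920) = 0.8067 d⁻¹.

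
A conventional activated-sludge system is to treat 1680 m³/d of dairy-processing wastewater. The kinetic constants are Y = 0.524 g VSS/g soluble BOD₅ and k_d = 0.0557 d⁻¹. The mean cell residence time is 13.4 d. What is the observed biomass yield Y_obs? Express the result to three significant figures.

Y_obs ≈ 0.300 g VSS/g soluble BOD₅

The observed yield is Y_obs = Y/(1 + k_d·θ_c) = 0.524 / (1 + 0.0557 × 13.4) = 0.524 / 1.746 = 0.3000 g VSS per g soluble BOD₅ removed.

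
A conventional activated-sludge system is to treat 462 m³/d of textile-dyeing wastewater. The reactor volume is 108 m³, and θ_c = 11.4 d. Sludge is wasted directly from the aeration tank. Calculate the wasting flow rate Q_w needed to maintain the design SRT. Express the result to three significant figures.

Q_w ≈ 9.47 m³/d

For wasting at MLVSS concentration, Q_w = V/θ_c = 108.0/11.4 = 9.474 m³/d.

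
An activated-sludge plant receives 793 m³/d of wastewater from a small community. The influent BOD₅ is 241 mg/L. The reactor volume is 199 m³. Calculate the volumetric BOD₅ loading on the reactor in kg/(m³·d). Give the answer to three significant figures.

Applied BOD₅ load per unit volume = Q·S₀/V = (793 × 241/1000)/199.0 = 0.9604 kg BOD₅·m⁻³·d⁻¹.

L_v ≈ 0.960 kg BOD₅/(m³·d)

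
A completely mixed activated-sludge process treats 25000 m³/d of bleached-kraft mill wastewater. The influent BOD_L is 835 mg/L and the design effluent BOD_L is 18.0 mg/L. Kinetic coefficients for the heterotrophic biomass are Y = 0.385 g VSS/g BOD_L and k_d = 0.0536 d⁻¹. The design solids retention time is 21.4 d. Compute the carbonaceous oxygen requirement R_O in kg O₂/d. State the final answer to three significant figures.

R_O ≈ 15200 kg O₂/d

Y_obs = Y / (1 + k_d θ_c) = 0.385 / (1 + 0.0536 × 21.4) = 0.385 / 2.147 = 0.1793.
Substrate removed = Q·(S₀ − S) = 25000 m³/d × (835 − 18.0) g/m³ = 2.04×10^7 g/d = 20425 kg/d.
Net sludge production P_X = 0.1793 × 20425 = 3663 kg VSS/d.
R_O = Q·(S₀ − S) − 1.42·P_X = 20425 − 1.42 × 3663 = 15224 kg O₂/d.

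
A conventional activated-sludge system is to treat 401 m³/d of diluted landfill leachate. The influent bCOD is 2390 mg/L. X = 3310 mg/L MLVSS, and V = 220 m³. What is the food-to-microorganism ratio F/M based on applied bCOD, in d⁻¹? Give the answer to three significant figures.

F/M ≈ 1.32 d⁻¹

F/M = Q·S₀ / (V·X) = 401 × 2390 / (220.0 × 3310) = 1.316 g bCOD·(g VSS·d)⁻¹.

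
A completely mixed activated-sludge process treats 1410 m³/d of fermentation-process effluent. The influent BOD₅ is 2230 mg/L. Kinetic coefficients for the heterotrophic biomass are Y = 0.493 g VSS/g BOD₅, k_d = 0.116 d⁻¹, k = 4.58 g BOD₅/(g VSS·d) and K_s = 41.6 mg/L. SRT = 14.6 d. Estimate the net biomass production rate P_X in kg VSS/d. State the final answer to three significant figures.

P_X ≈ 575 kg VSS/d

From the Monod/SRT balance for a CMAS, S = K_s·(1+k_d θ_c)/[θ_c·(Y k − k_d) − 1] = 41.6 × (1 + 0.116 × 14.6) / [14.6 × (0.493 × 4.58 − 0.116) − 1] = 112.1 / 30.27 = 3.702 mg/L.
The observed yield is Y_obs = Y/(1 + k_d·θ_c) = 0.493 / (1 + 0.116 × 14.6) = 0.493 / 2.694 = 0.1830 g VSS per g BOD₅ removed.
Q·(S₀ − S) = 1410 × (2230 − 3.70) × 10⁻³ = 3139 kg/d removed.
Biomass produced: P_X = Y_obs·Q·ΔS = 0.1830 × 3139 ≈ 574.5 kg VSS/d.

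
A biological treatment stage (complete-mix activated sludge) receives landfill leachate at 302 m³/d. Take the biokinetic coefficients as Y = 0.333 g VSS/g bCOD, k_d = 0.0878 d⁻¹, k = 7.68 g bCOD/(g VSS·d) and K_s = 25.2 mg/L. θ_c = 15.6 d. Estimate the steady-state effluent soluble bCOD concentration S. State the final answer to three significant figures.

S ≈ 1.59 mg/L

Effluent substrate depends only on kinetics and SRT: S = K_s(1 + k_d θ_c) / [θ_c(Yk − k_d) − 1] = 25.2 × (1 + 0.0878 × 15.6) / [15.6 × (0.333 × 7.68 − 0.0878) − 1] = 59.72 / 37.53 = 1.591 mg/L.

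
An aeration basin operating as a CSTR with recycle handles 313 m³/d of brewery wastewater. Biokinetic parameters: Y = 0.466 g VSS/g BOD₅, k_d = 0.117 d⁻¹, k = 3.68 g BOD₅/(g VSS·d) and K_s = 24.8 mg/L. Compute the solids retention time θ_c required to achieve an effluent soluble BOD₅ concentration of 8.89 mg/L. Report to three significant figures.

θ_c ≈ 2.98 d

From 1/θ_c = Y·k·S/(K_s + S) − k_d: Y·k·S/(K_s+S) = 0.466 × 3.68 × 8.89 / (24.8 + 8.89) = 0.4525 d⁻¹.
θ_c = 1/(μ − k_d) = 1/(0.4525 − 0.117) = 1/0.3355 = 2.980 d.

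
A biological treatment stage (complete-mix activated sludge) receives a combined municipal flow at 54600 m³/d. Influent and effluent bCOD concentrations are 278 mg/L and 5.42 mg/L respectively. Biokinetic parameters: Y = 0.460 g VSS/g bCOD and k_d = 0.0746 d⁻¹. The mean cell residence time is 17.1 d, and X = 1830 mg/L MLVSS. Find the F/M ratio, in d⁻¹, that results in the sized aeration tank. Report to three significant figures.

F/M ≈ 0.295 d⁻¹

From the SRT design equation V = Y Q (S₀−S) θ_c / [X (1 + k_d θ_c)] = 0.460 × 54600 × (278 − 5.42) × 17.1 / [1830 × (1 + 0.0746 × 17.1)] = 1.17×10^8 / 4164 = 28111 m³.
Food-to-microorganism ratio F/M = Q S₀ / (V X) = 54600 × 278 / (28111 × 1830) = 0.2951 d⁻¹.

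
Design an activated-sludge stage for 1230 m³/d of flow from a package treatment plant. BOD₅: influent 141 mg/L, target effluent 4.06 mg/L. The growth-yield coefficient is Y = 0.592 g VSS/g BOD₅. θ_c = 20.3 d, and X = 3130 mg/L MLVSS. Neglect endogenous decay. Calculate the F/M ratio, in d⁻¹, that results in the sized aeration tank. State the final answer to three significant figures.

F/M ≈ 0.0857 d⁻¹

V·X = Y·Q·ΔS·θ_c gives V = 0.592 × 1230 × (141 − 4.06) × 20.3 / 3130 = 646.7 m³.
F/M = applied load / biomass = Q·S₀/(V·X) = 1230 × 141 / (646.7 × 3130) = 0.08568 d⁻¹.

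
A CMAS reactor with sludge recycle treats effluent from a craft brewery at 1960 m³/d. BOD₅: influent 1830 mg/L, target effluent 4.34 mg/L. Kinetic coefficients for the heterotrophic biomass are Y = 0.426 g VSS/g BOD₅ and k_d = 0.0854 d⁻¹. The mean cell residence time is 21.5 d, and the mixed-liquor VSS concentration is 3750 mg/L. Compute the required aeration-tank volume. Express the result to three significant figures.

V ≈ 3080 m³

Steady-state biomass mass balance: V·X·(1 + k_d·θ_c) = Y·Q·(S₀ − S)·θ_c, so V = 0.426 × 1960 × (1830 − 4.34) × 21.5 / [3750 × (1 + 0.0854 × 21.5)] = 3.28×10^7 / 10635 = 3082 m³.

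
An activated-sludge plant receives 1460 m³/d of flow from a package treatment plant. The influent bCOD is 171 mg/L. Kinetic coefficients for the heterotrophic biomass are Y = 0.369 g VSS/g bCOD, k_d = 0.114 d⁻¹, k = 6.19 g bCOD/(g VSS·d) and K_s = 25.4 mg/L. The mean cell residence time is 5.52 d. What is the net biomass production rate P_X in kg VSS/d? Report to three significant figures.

P_X ≈ 55.3 kg VSS/d

Effluent substrate depends only on kinetics and SRT: S = K_s(1 + k_d θ_c) / [θ_c(Yk − k_d) − 1] = 25.4 × (1 + 0.114 × 5.52) / [5.52 × (0.369 × 6.19 − 0.114) − 1] = 41.38 / 10.98 = 3.769 mg/L.
Y_obs = Y / (1 + k_d θ_c) = 0.369 / (1 + 0.114 × 5.52) = 0.369 / 1.629 = 0.2265.
ΔS = 171 − 3.77 = 167.2 mg/L, so the substrate removal rate is 1460 × 167.2/1000 = 244.2 kg bCOD/d.
So the net sludge growth is P_X = 0.2265 × 244.2 = 55.30 kg VSS/d.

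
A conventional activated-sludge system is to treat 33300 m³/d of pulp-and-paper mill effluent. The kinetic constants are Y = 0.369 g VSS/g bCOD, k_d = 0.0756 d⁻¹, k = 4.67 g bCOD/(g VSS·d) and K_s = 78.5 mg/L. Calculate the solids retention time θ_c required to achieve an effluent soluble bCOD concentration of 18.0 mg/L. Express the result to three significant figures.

Specific growth rate at S = 18.0 mg/L: μ = YkS/(K_s+S) = 0.369·4.67·18.0/(78.5+18.0) = 0.3214 d⁻¹.
Then 1/θ_c = μ − k_d = 0.3214 − 0.0756 = 0.2458 d⁻¹, giving θ_c = 4.068 d.

θ_c ≈ 4.07 d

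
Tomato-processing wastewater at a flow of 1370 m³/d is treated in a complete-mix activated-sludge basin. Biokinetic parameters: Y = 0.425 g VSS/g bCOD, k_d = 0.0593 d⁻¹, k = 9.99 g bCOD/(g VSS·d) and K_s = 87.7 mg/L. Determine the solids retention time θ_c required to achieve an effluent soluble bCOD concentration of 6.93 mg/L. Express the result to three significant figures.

θ_c ≈ 3.97 d

Specific growth rate at S = 6.93 mg/L: μ = YkS/(K_s+S) = 0.425·9.99·6.93/(87.7+6.93) = 0.3109 d⁻¹.
θ_c = 1/(μ − k_d) = 1/(0.3109 − 0.0593) = 1/0.2516 = 3.974 d.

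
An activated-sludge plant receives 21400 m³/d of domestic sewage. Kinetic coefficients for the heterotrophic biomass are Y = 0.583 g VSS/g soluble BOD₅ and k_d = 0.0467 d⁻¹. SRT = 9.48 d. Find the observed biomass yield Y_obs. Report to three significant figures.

Y_obs ≈ 0.404 g VSS/g soluble BOD₅

Y_obs = Y / (1 + k_d θ_c) = 0.583 / (1 + 0.0467 × 9.48) = 0.583 / 1.443 = 0.4041.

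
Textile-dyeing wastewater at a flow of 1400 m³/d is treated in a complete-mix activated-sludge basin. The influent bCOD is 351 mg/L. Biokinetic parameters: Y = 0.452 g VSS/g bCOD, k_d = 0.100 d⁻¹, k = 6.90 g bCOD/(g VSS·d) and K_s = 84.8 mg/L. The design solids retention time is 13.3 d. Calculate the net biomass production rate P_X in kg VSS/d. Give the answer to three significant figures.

P_X ≈ 94.0 kg VSS/d

Effluent substrate depends only on kinetics and SRT: S = K_s(1 + k_d θ_c) / [θ_c(Yk − k_d) − 1] = 84.8 × (1 + 0.100 × 13.3) / [13.3 × (0.452 × 6.90 − 0.100) − 1] = 197.6 / 39.15 = 5.047 mg/L.
Correct the yield for decay: Y_obs = Y/(1 + k_d θ_c) = 0.452 / (1 + 0.100 × 13.3) = 0.452 / 2.330 = 0.1940.
ΔS = 351 − 5.05 = 345.9 mg/L, so the substrate removal rate is 1400 × 345.9/1000 = 484.3 kg bCOD/d.
Net biomass production P_X = Y_obs × Q·(S₀ − S) = 0.1940 × 484.3 = 93.96 kg VSS/d.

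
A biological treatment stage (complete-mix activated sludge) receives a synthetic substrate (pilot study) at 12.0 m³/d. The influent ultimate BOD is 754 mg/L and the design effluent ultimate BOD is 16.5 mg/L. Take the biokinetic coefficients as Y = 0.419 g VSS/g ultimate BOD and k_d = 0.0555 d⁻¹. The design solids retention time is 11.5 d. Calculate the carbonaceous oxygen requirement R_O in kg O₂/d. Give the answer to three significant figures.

The observed yield is Y_obs = Y/(1 + k_d·θ_c) = 0.419 / (1 + 0.0555 × 11.5) = 0.419 / 1.638 = 0.2558 g VSS per g ultimate BOD removed.
Q·(S₀ − S) = 12.0 × (754 − 16.5) × 10⁻³ = 8.850 kg/d removed.
Biomass synthesised: P_X = Y_obs × 8.850 = 2.263 kg VSS/d.
Carbonaceous O₂ demand = substrate oxidised − cell-mass equivalent = 8.850 − 1.42 × 2.263 = 5.636 kg O₂/d.

R_O ≈ 5.64 kg O₂/d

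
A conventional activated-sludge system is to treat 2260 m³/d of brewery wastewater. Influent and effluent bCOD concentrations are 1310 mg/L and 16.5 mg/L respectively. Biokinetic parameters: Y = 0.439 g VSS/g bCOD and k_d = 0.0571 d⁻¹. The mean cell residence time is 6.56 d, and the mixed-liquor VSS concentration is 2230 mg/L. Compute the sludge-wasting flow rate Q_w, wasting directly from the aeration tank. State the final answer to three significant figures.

Q_w ≈ 419 m³/d

Steady-state biomass mass balance: V·X·(1 + k_d·θ_c) = Y·Q·(S₀ − S)·θ_c, so V = 0.439 × 2260 × (1310 − 16.5) × 6.56 / [2230 × (1 + 0.0571 × 6.56)] = 8.42×10^6 / 3065 = 2746 m³.
Wasting from the aeration tank: Q_w = V / θ_c = 2746 / 6.56 = 418.7 m³/d.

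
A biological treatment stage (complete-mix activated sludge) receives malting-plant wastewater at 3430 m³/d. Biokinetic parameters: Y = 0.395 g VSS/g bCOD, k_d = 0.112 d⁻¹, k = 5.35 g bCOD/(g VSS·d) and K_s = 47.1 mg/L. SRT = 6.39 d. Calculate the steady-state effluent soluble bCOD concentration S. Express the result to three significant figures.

S ≈ 6.86 mg/L

Effluent substrate depends only on kinetics and SRT: S = K_s(1 + k_d θ_c) / [θ_c(Yk − k_d) − 1] = 47.1 × (1 + 0.112 × 6.39) / [6.39 × (0.395 × 5.35 − 0.112) − 1] = 80.81 / 11.79 = 6.855 mg/L.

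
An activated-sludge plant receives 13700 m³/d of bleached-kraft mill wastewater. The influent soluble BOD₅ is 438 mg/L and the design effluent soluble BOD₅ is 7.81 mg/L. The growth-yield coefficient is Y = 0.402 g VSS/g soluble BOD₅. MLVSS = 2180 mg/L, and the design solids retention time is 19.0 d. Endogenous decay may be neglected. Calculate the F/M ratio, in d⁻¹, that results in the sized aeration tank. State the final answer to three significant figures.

With k_d = 0 the design equation reduces to V = Y Q (S₀−S) θ_c / X = 0.402 × 13700 × (438 − 7.81) × 19.0 / 2180 = 20649 m³.
Food-to-microorganism ratio F/M = Q S₀ / (V X) = 13700 × 438 / (20649 × 2180) = 0.1333 d⁻¹.

F/M ≈ 0.133 d⁻¹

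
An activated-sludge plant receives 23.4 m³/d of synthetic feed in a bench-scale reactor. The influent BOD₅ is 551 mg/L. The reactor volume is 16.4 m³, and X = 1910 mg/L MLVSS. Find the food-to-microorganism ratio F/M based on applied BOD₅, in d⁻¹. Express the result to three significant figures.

F/M ≈ 0.412 d⁻¹

Food-to-microorganism ratio F/M = Q S₀ / (V X) = 23.4 × 551 / (16.40 × 1910) = 0.4116 d⁻¹.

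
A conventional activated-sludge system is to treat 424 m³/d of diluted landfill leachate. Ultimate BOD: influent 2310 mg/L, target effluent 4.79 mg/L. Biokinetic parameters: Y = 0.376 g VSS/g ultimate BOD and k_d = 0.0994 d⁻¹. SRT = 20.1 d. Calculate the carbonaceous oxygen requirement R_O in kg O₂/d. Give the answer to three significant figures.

Observed yield with endogenous decay: Y_obs = Y / (1 + k_d·θ_c) = 0.376 / (1 + 0.0994 × 20.1) = 0.376 / 2.998 = 0.1254 g VSS/g ultimate BOD.
Substrate removed = Q·(S₀ − S) = 424 m³/d × (2310 − 4.79) g/m³ = 9.77×10^5 g/d = 977.4 kg/d.
Biomass synthesised: P_X = Y_obs × 977.4 = 122.6 kg VSS/d.
Carbonaceous O₂ demand = substrate oxidised − cell-mass equivalent = 977.4 − 1.42 × 122.6 = 803.3 kg O₂/d.

R_O ≈ 803 kg O₂/d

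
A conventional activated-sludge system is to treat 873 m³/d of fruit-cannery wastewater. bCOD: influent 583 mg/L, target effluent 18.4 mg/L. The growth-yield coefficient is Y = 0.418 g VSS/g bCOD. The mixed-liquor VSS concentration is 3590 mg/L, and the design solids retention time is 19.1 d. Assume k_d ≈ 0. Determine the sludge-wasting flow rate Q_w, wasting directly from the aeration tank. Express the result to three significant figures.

Q_w ≈ 57.4 m³/d

V·X = Y·Q·ΔS·θ_c gives V = 0.418 × 873 × (583 − 18.4) × 19.1 / 3590 = 1096 m³.
For wasting at MLVSS concentration, Q_w = V/θ_c = 1096/19.1 = 57.39 m³/d.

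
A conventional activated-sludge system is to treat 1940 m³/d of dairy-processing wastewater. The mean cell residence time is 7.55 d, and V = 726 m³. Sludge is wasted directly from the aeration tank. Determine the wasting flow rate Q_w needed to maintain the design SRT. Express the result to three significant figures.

Q_w ≈ 96.2 m³/d

Wasting from the aeration tank: Q_w = V / θ_c = 726.0 / 7.55 = 96.16 m³/d.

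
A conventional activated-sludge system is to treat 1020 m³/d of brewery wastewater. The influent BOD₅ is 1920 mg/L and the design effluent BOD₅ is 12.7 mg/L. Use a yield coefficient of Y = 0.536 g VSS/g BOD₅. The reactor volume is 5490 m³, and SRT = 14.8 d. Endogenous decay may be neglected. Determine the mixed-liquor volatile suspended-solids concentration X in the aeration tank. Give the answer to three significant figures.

From V·X = Y·Q·(S₀ − S)·θ_c (decay neglected): X = 0.536 × 1020 × (1920 − 12.7) × 14.8 / 5490 = 2811 mg/L.

X ≈ 2810 mg/L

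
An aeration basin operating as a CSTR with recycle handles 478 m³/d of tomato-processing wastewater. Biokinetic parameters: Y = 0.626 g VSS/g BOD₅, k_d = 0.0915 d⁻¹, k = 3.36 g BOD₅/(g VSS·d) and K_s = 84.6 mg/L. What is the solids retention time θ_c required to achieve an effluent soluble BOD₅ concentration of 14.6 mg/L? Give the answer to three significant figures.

θ_c ≈ 4.59 d

Specific growth rate at S = 14.6 mg/L: μ = YkS/(K_s+S) = 0.626·3.36·14.6/(84.6+14.6) = 0.3096 d⁻¹.
1/θ_c = 0.3096 − 0.0915 = 0.2181 d⁻¹, so θ_c = 4.586 d.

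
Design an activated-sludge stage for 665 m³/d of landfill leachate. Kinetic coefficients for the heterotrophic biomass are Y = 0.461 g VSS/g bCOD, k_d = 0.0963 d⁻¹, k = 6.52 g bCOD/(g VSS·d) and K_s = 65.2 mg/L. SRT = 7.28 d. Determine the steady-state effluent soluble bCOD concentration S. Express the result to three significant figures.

S ≈ 5.50 mg/L

For a completely mixed reactor with recycle the Lawrence–McCarty relation gives S = K_s·(1 + k_d·θ_c) / [θ_c·(Y·k − k_d) − 1] = 65.2 × (1 + 0.0963 × 7.28) / [7.28 × (0.461 × 6.52 − 0.0963) − 1] = 110.9 / 20.18 = 5.496 mg/L.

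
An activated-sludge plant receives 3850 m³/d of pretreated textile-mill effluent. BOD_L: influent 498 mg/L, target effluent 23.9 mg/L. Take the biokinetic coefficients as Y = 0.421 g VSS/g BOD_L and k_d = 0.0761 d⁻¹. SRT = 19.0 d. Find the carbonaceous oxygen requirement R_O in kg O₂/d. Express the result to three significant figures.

Correct the yield for decay: Y_obs = Y/(1 + k_d θ_c) = 0.421 / (1 + 0.0761 × 19.0) = 0.421 / 2.446 = 0.1721.
Substrate removed = Q·(S₀ − S) = 3850 m³/d × (498 − 23.9) g/m³ = 1.83×10^6 g/d = 1825 kg/d.
Biomass synthesised: P_X = Y_obs × 1825 = 314.2 kg VSS/d.
R_O = Q·ΔS − 1.42 P_X = 1825 − 446.1 = 1379 kg O₂/d.

R_O ≈ 1380 kg O₂/d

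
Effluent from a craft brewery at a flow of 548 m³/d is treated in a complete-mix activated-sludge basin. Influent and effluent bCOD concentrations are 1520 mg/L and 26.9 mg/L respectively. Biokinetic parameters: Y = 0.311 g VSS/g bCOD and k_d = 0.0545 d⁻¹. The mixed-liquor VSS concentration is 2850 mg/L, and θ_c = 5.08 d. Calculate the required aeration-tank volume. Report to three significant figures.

V ≈ 355 m³

From the SRT design equation V = Y Q (S₀−S) θ_c / [X (1 + k_d θ_c)] = 0.311 × 548 × (1520 − 26.9) × 5.08 / [2850 × (1 + 0.0545 × 5.08)] = 1.29×10^6 / 3639 = 355.2 m³.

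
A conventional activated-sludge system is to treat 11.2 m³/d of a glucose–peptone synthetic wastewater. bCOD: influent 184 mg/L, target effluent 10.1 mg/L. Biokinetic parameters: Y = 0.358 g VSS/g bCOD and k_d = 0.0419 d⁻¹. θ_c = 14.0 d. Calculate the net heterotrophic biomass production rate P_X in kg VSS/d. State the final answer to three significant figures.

Y_obs = Y / (1 + k_d θ_c) = 0.358 / (1 + 0.0419 × 14.0) = 0.358 / 1.587 = 0.2256.
Substrate removed = Q·(S₀ − S) = 11.2 m³/d × (184 − 10.1) g/m³ = 1.95×10^3 g/d = 1.948 kg/d.
Net biomass production P_X = Y_obs × Q·(S₀ − S) = 0.2256 × 1.948 = 0.4395 kg VSS/d.

P_X ≈ 0.439 kg VSS/d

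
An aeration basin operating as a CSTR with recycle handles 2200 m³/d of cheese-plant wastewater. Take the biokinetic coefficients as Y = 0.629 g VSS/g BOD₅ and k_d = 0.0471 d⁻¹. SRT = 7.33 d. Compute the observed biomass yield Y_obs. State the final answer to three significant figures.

Y_obs ≈ 0.468 g VSS/g BOD₅

Y_obs = Y / (1 + k_d θ_c) = 0.629 / (1 + 0.0471 × 7.33) = 0.629 / 1.345 = 0.4676.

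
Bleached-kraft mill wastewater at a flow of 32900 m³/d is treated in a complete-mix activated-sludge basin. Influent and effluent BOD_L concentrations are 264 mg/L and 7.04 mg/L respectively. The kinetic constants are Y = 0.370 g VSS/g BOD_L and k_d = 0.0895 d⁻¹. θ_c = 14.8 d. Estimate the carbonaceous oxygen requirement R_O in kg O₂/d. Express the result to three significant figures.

The observed yield is Y_obs = Y/(1 + k_d·θ_c) = 0.370 / (1 + 0.0895 × 14.8) = 0.370 / 2.325 = 0.1592 g VSS per g BOD_L removed.
Mass of BOD_L removed per day: Q(S₀ − S) = 32900 × 257.0 g/m³ = 8454 kg/d.
Biomass synthesised: P_X = Y_obs × 8454 = 1346 kg VSS/d.
R_O = Q·ΔS − 1.42 P_X = 8454 − 1911 = 6543 kg O₂/d.

R_O ≈ 6540 kg O₂/d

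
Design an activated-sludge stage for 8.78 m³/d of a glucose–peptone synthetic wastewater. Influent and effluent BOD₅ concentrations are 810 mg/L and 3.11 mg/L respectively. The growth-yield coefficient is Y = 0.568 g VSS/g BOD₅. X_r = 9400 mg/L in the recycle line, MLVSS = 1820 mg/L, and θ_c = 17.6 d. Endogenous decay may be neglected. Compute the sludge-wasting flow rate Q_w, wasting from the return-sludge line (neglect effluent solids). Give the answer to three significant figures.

Q_w ≈ 0.428 m³/d

V·X = Y·Q·ΔS·θ_c gives V = 0.568 × 8.78 × (810 − 3.11) × 17.6 / 1820 = 38.91 m³.
Wasting from the return line (neglecting effluent solids): Q_w = V·X / (θ_c·X_r) = 38.91 × 1820 / (17.6 × 9400) = 0.4281 m³/d.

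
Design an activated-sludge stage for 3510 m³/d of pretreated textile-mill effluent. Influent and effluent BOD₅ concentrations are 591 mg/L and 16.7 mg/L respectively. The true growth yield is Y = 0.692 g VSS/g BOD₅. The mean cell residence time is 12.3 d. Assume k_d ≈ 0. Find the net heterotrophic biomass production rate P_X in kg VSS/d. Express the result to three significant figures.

P_X ≈ 1390 kg VSS/d

Since k_d ≈ 0, Y_obs = Y = 0.692 g VSS/g BOD₅.
Q·(S₀ − S) = 3510 × (591 − 16.7) × 10⁻³ = 2016 kg/d removed.
Net biomass production P_X = Y_obs × Q·(S₀ − S) = 0.6920 × 2016 = 1395 kg VSS/d.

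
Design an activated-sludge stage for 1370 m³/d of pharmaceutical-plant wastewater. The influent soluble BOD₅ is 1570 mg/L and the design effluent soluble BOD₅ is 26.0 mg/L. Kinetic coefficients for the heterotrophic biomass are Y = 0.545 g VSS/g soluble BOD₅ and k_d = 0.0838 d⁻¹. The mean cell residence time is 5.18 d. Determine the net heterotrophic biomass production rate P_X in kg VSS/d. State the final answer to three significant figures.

Correct the yield for decay: Y_obs = Y/(1 + k_d θ_c) = 0.545 / (1 + 0.0838 × 5.18) = 0.545 / 1.434 = 0.3800.
Substrate removed = Q·(S₀ − S) = 1370 m³/d × (1570 − 26.0) g/m³ = 2.12×10^6 g/d = 2115 kg/d.
Biomass produced: P_X = Y_obs·Q·ΔS = 0.3800 × 2115 ≈ 803.9 kg VSS/d.

P_X ≈ 804 kg VSS/d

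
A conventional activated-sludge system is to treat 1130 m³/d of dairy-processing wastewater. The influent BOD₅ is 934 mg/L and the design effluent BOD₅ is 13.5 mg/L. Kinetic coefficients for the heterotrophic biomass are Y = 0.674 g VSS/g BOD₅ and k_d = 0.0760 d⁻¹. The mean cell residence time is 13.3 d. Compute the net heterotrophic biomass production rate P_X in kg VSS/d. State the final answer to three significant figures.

Correct the yield for decay: Y_obs = Y/(1 + k_d θ_c) = 0.674 / (1 + 0.0760 × 13.3) = 0.674 / 2.011 = 0.3352.
Q·(S₀ − S) = 1130 × (934 − 13.5) × 10⁻³ = 1040 kg/d removed.
Net biomass production P_X = Y_obs × Q·(S₀ − S) = 0.3352 × 1040 = 348.7 kg VSS/d.

P_X ≈ 349 kg VSS/d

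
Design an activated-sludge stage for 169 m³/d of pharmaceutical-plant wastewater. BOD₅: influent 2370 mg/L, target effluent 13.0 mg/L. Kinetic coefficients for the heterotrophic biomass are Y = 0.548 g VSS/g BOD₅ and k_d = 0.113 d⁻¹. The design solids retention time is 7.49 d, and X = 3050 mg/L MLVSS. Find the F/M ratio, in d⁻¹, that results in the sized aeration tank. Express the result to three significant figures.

Steady-state biomass mass balance: V·X·(1 + k_d·θ_c) = Y·Q·(S₀ − S)·θ_c, so V = 0.548 × 169 × (2370 − 13.0) × 7.49 / [3050 × (1 + 0.113 × 7.49)] = 1.63×10^6 / 5631 = 290.3 m³.
Food-to-microorganism ratio F/M = Q S₀ / (V X) = 169 × 2370 / (290.3 × 3050) = 0.4523 d⁻¹.

F/M ≈ 0.452 d⁻¹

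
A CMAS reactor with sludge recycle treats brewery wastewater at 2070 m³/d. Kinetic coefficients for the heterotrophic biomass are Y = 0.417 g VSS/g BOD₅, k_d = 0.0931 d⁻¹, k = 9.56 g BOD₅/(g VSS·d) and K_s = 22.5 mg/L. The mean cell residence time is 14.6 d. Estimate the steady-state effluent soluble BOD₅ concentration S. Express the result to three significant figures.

S ≈ 0.951 mg/L

Effluent substrate depends only on kinetics and SRT: S = K_s(1 + k_d θ_c) / [θ_c(Yk − k_d) − 1] = 22.5 × (1 + 0.0931 × 14.6) / [14.6 × (0.417 × 9.56 − 0.0931) − 1] = 53.08 / 55.84 = 0.9506 mg/L.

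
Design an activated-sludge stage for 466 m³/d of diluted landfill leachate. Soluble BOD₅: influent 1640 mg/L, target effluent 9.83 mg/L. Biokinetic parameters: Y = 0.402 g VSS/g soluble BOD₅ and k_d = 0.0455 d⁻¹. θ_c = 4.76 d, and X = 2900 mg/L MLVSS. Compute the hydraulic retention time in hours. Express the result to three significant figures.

From the SRT design equation V = Y Q (S₀−S) θ_c / [X (1 + k_d θ_c)] = 0.402 × 466 × (1640 − 9.83) × 4.76 / [2900 × (1 + 0.0455 × 4.76)] = 1.45×10^6 / 3528 = 412.0 m³.
Hydraulic retention time τ = V/Q = 412.0 / 466 = 0.8842 d = 21.22 h.

τ ≈ 21.2 h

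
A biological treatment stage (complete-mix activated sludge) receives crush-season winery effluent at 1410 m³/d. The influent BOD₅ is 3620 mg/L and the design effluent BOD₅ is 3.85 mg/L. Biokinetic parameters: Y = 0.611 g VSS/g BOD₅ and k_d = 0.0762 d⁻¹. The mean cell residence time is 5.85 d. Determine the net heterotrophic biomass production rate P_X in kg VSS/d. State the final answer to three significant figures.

Observed yield with endogenous decay: Y_obs = Y / (1 + k_d·θ_c) = 0.611 / (1 + 0.0762 × 5.85) = 0.611 / 1.446 = 0.4226 g VSS/g BOD₅.
ΔS = 3620 − 3.85 = 3616 mg/L, so the substrate removal rate is 1410 × 3616/1000 = 5099 kg BOD₅/d.
So the net sludge growth is P_X = 0.4226 × 5099 = 2155 kg VSS/d.

P_X ≈ 2150 kg VSS/d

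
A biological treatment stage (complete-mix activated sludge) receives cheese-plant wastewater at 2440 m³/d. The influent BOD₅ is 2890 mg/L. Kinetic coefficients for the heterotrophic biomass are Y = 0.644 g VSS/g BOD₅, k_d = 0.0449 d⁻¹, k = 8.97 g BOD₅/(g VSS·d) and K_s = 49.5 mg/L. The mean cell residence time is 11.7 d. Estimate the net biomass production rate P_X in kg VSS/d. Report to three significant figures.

P_X ≈ 2980 kg VSS/d

From the Monod/SRT balance for a CMAS, S = K_s·(1+k_d θ_c)/[θ_c·(Y k − k_d) − 1] = 49.5 × (1 + 0.0449 × 11.7) / [11.7 × (0.644 × 8.97 − 0.0449) − 1] = 75.50 / 66.06 = 1.143 mg/L.
Correct the yield for decay: Y_obs = Y/(1 + k_d θ_c) = 0.644 / (1 + 0.0449 × 11.7) = 0.644 / 1.525 = 0.4222.
Q·(S₀ − S) = 2440 × (2890 − 1.14) × 10⁻³ = 7049 kg/d removed.
Biomass produced: P_X = Y_obs·Q·ΔS = 0.4222 × 7049 ≈ 2976 kg VSS/d.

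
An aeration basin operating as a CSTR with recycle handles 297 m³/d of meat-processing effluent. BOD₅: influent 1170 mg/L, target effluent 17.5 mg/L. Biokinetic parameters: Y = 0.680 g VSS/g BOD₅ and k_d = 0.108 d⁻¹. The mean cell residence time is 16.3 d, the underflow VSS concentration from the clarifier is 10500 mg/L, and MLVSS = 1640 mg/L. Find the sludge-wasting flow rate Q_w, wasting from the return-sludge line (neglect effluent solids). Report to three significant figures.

Q_w ≈ 8.03 m³/d

Steady-state biomass mass balance: V·X·(1 + k_d·θ_c) = Y·Q·(S₀ − S)·θ_c, so V = 0.680 × 297 × (1170 − 17.5) × 16.3 / [1640 × (1 + 0.108 × 16.3)] = 3.79×10^6 / 4527 = 838.1 m³.
Q_w = (V·X)/(θ_c X_r) = 838.1 × 1640 / (16.3 × 10500) = 8.031 m³/d.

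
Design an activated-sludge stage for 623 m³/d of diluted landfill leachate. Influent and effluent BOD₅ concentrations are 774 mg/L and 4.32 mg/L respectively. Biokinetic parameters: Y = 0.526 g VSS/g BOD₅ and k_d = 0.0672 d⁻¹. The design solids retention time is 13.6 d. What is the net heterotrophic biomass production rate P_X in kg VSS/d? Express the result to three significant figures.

Observed yield with endogenous decay: Y_obs = Y / (1 + k_d·θ_c) = 0.526 / (1 + 0.0672 × 13.6) = 0.526 / 1.914 = 0.2748 g VSS/g BOD₅.
Mass of BOD₅ removed per day: Q(S₀ − S) = 623 × 769.7 g/m³ = 479.5 kg/d.
P_X = Y_obs · Q(S₀ − S) = 0.2748 × 479.5 = 131.8 kg VSS/d.

P_X ≈ 132 kg VSS/d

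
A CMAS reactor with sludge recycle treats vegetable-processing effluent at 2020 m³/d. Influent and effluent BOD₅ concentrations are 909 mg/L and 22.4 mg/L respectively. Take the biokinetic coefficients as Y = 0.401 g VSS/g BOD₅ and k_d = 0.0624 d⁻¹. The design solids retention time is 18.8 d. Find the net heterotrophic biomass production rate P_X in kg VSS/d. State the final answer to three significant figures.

Correct the yield for decay: Y_obs = Y/(1 + k_d θ_c) = 0.401 / (1 + 0.0624 × 18.8) = 0.401 / 2.173 = 0.1845.
Substrate removed = Q·(S₀ − S) = 2020 m³/d × (909 − 22.4) g/m³ = 1.79×10^6 g/d = 1791 kg/d.
So the net sludge growth is P_X = 0.1845 × 1791 = 330.5 kg VSS/d.

P_X ≈ 330 kg VSS/d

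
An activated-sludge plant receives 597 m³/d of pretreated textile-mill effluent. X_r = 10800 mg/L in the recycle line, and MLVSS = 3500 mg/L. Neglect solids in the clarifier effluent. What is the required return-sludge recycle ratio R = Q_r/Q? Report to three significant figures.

Solids balance on the clarifier gives (1+R)X = R·X_r, so R = X/(X_r − X) = 3500 / (10800 − 3500) = 0.4795.

R ≈ 0.479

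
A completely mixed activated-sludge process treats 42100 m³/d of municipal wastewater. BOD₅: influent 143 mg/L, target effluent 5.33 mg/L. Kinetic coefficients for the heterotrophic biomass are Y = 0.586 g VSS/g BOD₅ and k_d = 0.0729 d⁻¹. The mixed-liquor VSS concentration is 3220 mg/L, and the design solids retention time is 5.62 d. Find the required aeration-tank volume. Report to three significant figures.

Rearranging the biomass balance for a CMAS with decay, V = Y·Q·ΔS·θ_c / [X·(1+k_d θ_c)] = 0.586 × 42100 × (143 − 5.33) × 5.62 / [3220 × (1 + 0.0729 × 5.62)] = 1.91×10^7 / 4539 = 4205 m³.

V ≈ 4210 m³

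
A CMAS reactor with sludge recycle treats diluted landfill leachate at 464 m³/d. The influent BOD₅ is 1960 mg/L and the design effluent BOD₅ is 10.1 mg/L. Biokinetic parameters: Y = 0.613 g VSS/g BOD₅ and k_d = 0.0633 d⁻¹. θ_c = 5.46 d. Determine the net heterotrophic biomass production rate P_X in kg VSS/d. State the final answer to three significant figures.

Observed yield with endogenous decay: Y_obs = Y / (1 + k_d·θ_c) = 0.613 / (1 + 0.0633 × 5.46) = 0.613 / 1.346 = 0.4556 g VSS/g BOD₅.
Q·(S₀ − S) = 464 × (1960 − 10.1) × 10⁻³ = 904.8 kg/d removed.
P_X = Y_obs · Q(S₀ − S) = 0.4556 × 904.8 = 412.2 kg VSS/d.

P_X ≈ 412 kg VSS/d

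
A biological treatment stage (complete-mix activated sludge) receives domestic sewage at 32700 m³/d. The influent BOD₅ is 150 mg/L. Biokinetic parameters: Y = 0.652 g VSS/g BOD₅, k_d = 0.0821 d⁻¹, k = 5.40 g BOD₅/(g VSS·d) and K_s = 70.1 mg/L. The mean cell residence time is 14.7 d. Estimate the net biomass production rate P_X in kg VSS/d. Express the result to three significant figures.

Effluent substrate depends only on kinetics and SRT: S = K_s(1 + k_d θ_c) / [θ_c(Yk − k_d) − 1] = 70.1 × (1 + 0.0821 × 14.7) / [14.7 × (0.652 × 5.40 − 0.0821) − 1] = 154.7 / 49.55 = 3.122 mg/L.
Y_obs = Y / (1 + k_d θ_c) = 0.652 / (1 + 0.0821 × 14.7) = 0.652 / 2.207 = 0.2954.
Substrate removed = Q·(S₀ − S) = 32700 m³/d × (150 − 3.12) g/m³ = 4.8×10^6 g/d = 4803 kg/d.
So the net sludge growth is P_X = 0.2954 × 4803 = 1419 kg VSS/d.

P_X ≈ 1420 kg VSS/d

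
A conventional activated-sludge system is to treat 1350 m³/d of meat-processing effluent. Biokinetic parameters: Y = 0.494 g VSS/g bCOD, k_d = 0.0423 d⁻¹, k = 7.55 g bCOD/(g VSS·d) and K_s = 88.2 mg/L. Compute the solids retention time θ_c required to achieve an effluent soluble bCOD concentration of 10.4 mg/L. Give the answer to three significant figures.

Specific growth rate at S = 10.4 mg/L: μ = YkS/(K_s+S) = 0.494·7.55·10.4/(88.2+10.4) = 0.3934 d⁻¹.
θ_c = 1/(μ − k_d) = 1/(0.3934 − 0.0423) = 1/0.3511 = 2.848 d.

θ_c ≈ 2.85 d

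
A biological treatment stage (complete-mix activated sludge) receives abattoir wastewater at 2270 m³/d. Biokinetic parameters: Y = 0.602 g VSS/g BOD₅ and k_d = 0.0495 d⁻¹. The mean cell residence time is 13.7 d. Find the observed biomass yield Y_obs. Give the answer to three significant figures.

Y_obs ≈ 0.359 g VSS/g BOD₅

The observed yield is Y_obs = Y/(1 + k_d·θ_c) = 0.602 / (1 + 0.0495 × 13.7) = 0.602 / 1.678 = 0.3587 g VSS per g BOD₅ removed.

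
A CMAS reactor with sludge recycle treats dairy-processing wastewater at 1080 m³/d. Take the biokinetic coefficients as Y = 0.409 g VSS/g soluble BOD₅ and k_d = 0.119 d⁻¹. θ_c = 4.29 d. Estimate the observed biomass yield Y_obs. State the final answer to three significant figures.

Correct the yield for decay: Y_obs = Y/(1 + k_d θ_c) = 0.409 / (1 + 0.119 × 4.29) = 0.409 / 1.511 = 0.2708.

Y_obs ≈ 0.271 g VSS/g soluble BOD₅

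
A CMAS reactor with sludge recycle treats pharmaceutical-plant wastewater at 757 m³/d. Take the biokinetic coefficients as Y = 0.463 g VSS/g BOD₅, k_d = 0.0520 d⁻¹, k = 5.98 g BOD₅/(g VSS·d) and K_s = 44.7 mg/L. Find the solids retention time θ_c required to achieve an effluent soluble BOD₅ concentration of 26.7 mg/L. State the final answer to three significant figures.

θ_c ≈ 1.02 d

Specific growth rate at S = 26.7 mg/L: μ = YkS/(K_s+S) = 0.463·5.98·26.7/(44.7+26.7) = 1.035 d⁻¹.
1/θ_c = 1.035 − 0.0520 = 0.9834 d⁻¹, so θ_c = 1.017 d.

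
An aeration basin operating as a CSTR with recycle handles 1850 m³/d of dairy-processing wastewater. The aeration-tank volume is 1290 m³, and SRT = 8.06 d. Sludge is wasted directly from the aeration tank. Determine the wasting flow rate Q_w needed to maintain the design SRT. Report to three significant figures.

Q_w ≈ 160 m³/d

With mixed-liquor wasting, θ_c = V/Q_w, so Q_w = V/θ_c = 1290/8.06 = 160.0 m³/d.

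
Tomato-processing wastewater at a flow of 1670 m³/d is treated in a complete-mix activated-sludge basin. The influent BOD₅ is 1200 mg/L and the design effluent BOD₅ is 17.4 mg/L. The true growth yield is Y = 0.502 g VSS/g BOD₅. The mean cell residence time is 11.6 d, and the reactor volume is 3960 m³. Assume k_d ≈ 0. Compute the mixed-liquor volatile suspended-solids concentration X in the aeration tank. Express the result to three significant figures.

X ≈ 2900 mg/L

From V·X = Y·Q·(S₀ − S)·θ_c (decay neglected): X = 0.502 × 1670 × (1200 − 17.4) × 11.6 / 3960 = 2904 mg/L.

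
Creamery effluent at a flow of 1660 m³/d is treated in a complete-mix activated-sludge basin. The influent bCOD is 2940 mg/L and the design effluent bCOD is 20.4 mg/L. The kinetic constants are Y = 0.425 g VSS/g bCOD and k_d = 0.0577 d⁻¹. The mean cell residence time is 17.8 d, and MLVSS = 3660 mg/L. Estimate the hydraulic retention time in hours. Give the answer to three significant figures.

τ ≈ 71.4 h

Rearranging the biomass balance for a CMAS with decay, V = Y·Q·ΔS·θ_c / [X·(1+k_d θ_c)] = 0.425 × 1660 × (2940 − 20.4) × 17.8 / [3660 × (1 + 0.0577 × 17.8)] = 3.67×10^7 / 7419 = 4942 m³.
τ = V/Q = 4942/1660 = 2.977 d, or 71.45 h.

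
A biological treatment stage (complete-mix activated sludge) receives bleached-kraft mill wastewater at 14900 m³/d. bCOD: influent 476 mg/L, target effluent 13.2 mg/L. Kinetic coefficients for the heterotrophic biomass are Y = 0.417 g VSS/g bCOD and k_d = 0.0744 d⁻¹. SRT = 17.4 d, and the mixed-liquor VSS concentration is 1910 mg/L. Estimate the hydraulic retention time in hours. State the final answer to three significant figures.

Steady-state biomass mass balance: V·X·(1 + k_d·θ_c) = Y·Q·(S₀ − S)·θ_c, so V = 0.417 × 14900 × (476 − 13.2) × 17.4 / [1910 × (1 + 0.0744 × 17.4)] = 5×10^7 / 4383 = 11416 m³.
τ = V/Q = 11416/14900 = 0.7662 d, or 18.39 h.

τ ≈ 18.4 h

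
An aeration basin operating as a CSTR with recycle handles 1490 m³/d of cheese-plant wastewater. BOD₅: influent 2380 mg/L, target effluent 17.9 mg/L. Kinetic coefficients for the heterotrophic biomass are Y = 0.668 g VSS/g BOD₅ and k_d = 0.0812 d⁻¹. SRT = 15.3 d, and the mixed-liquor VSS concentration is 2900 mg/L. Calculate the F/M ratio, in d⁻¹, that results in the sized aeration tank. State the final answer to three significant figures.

Rearranging the biomass balance for a CMAS with decay, V = Y·Q·ΔS·θ_c / [X·(1+k_d θ_c)] = 0.668 × 1490 × (2380 − 17.9) × 15.3 / [2900 × (1 + 0.0812 × 15.3)] = 3.6×10^7 / 6503 = 5532 m³.
F/M = Q·S₀ / (V·X) = 1490 × 2380 / (5532 × 2900) = 0.2211 g BOD₅·(g VSS·d)⁻¹.

F/M ≈ 0.221 d⁻¹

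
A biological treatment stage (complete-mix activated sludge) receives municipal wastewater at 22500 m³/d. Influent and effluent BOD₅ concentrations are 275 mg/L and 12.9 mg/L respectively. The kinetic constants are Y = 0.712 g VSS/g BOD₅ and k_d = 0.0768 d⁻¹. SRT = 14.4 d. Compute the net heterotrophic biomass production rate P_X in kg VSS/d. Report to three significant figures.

P_X ≈ 1990 kg VSS/d

The observed yield is Y_obs = Y/(1 + k_d·θ_c) = 0.712 / (1 + 0.0768 × 14.4) = 0.712 / 2.106 = 0.3381 g VSS per g BOD₅ removed.
ΔS = 275 − 12.9 = 262.1 mg/L, so the substrate removal rate is 22500 × 262.1/1000 = 5897 kg BOD₅/d.
So the net sludge growth is P_X = 0.3381 × 5897 = 1994 kg VSS/d.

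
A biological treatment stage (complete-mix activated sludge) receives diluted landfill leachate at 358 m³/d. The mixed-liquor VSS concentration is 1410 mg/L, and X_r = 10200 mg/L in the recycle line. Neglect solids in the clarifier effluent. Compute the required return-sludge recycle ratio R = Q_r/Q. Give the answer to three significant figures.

Solids balance on the clarifier gives (1+R)X = R·X_r, so R = X/(X_r − X) = 1410 / (10200 − 1410) = 0.1604.

R ≈ 0.160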